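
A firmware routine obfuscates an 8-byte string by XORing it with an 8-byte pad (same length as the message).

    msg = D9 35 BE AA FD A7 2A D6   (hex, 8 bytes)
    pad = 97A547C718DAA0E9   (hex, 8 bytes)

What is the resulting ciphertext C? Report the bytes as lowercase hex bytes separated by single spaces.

4e 90 f9 6d e5 7d 8a 3f

d9 XOR 97 = 4e
35 XOR a5 = 90
be XOR 47 = f9
aa XOR c7 = 6d
fd XOR 18 = e5
a7 XOR da = 7d
2a XOR a0 = 8a
d6 XOR e9 = 3f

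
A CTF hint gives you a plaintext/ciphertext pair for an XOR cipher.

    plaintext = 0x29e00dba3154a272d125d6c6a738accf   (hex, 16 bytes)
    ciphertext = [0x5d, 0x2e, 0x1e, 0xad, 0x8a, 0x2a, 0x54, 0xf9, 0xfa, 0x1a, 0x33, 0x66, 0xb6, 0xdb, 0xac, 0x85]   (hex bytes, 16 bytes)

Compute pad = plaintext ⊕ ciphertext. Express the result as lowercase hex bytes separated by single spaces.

74 ce 13 17 bb 7e f6 8b 2b 3f e5 a0 11 e3 00 4a

Since ciphertext = plaintext ⊕ pad, XORing both sides with plaintext gives pad = plaintext ⊕ ciphertext.
29 XOR 5d = 74
e0 XOR 2e = ce
0d XOR 1e = 13
ba XOR ad = 17
31 XOR 8a = bb
54 XOR 2a = 7e
a2 XOR 54 = f6
72 XOR f9 = 8b
d1 XOR fa = 2b
25 XOR 1a = 3f
d6 XOR 33 = e5
c6 XOR 66 = a0
a7 XOR b6 = 11
38 XOR db = e3
ac XOR ac = 00
cf XOR 85 = 4a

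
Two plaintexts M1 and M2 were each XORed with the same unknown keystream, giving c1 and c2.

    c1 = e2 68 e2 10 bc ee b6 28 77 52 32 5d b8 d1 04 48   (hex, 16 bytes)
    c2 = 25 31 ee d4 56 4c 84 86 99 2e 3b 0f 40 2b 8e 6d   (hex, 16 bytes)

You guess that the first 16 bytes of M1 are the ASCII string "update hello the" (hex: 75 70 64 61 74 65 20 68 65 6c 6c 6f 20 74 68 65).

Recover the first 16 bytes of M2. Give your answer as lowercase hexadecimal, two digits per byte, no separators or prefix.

First, c1 ⊕ c2 = (M1 ⊕ K) ⊕ (M2 ⊕ K) = M1 ⊕ M2, so the key drops out. Then M2 = (M1 ⊕ M2) ⊕ M1 over the first 16 bytes.
byte 0: (e2 xor 25) xor 75 = c7 xor 75 = b2
byte 1: (68 xor 31) xor 70 = 59 xor 70 = 29
byte 2: (e2 xor ee) xor 64 = 0c xor 64 = 68
byte 3: (10 xor d4) xor 61 = c4 xor 61 = a5
byte 4: (bc xor 56) xor 74 = ea xor 74 = 9e
byte 5: (ee xor 4c) xor 65 = a2 xor 65 = c7
byte 6: (b6 xor 84) xor 20 = 32 xor 20 = 12
byte 7: (28 xor 86) xor 68 = ae xor 68 = c6
byte 8: (77 xor 99) xor 65 = ee xor 65 = 8b
byte 9: (52 xor 2e) xor 6c = 7c xor 6c = 10
byte 10: (32 xor 3b) xor 6c = 09 xor 6c = 65
byte 11: (5d xor 0f) xor 6f = 52 xor 6f = 3d
byte 12: (b8 xor 40) xor 20 = f8 xor 20 = d8
byte 13: (d1 xor 2b) xor 74 = fa xor 74 = 8e
byte 14: (04 xor 8e) xor 68 = 8a xor 68 = e2
byte 15: (48 xor 6d) xor 65 = 25 xor 65 = 40

b22968a59ec712c68b10653dd88ee240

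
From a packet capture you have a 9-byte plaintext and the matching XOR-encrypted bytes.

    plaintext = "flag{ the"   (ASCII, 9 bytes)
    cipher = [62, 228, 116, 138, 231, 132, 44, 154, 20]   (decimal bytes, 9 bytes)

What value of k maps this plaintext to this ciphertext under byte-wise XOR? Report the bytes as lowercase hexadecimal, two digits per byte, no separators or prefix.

588815ed9ca458f271

Since cipher = plaintext ⊕ k, XORing both sides with plaintext gives k = plaintext ⊕ cipher.
66 ^ 3e = 58
6c ^ e4 = 88
61 ^ 74 = 15
67 ^ 8a = ed
7b ^ e7 = 9c
20 ^ 84 = a4
74 ^ 2c = 58
68 ^ 9a = f2
65 ^ 14 = 71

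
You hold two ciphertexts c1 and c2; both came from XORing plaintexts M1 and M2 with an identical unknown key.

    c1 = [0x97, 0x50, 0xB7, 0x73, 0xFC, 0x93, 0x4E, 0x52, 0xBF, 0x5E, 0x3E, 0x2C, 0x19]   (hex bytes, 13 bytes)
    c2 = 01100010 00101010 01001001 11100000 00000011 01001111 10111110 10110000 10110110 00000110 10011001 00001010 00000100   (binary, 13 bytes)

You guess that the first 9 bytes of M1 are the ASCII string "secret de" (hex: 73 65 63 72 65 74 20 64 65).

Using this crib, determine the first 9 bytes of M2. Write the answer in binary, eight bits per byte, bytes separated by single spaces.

10000110 00011111 10011101 11100001 10011010 10101000 11010000 10000110 01101100

First, c1 ⊕ c2 = (M1 ⊕ K) ⊕ (M2 ⊕ K) = M1 ⊕ M2, so the key drops out. Then M2 = (M1 ⊕ M2) ⊕ M1 over the first 9 bytes.
byte 0: (97 XOR 62) XOR 73 = f5 XOR 73 = 86
byte 1: (50 XOR 2a) XOR 65 = 7a XOR 65 = 1f
byte 2: (b7 XOR 49) XOR 63 = fe XOR 63 = 9d
byte 3: (73 XOR e0) XOR 72 = 93 XOR 72 = e1
byte 4: (fc XOR 03) XOR 65 = ff XOR 65 = 9a
byte 5: (93 XOR 4f) XOR 74 = dc XOR 74 = a8
byte 6: (4e XOR be) XOR 20 = f0 XOR 20 = d0
byte 7: (52 XOR b0) XOR 64 = e2 XOR 64 = 86
byte 8: (bf XOR b6) XOR 65 = 09 XOR 65 = 6c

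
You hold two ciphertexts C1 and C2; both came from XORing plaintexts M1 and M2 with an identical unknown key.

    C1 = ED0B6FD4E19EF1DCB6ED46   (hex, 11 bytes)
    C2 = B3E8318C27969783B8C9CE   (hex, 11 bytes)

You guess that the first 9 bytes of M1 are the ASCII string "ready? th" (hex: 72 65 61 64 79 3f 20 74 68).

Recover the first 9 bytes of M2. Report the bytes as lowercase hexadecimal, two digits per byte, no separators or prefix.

2c863f3cbf37462b66

First, C1 ⊕ C2 = (M1 ⊕ K) ⊕ (M2 ⊕ K) = M1 ⊕ M2, so the key drops out. Then M2 = (M1 ⊕ M2) ⊕ M1 over the first 9 bytes.
byte 0: (ed ^ b3) ^ 72 = 5e ^ 72 = 2c
byte 1: (0b ^ e8) ^ 65 = e3 ^ 65 = 86
byte 2: (6f ^ 31) ^ 61 = 5e ^ 61 = 3f
byte 3: (d4 ^ 8c) ^ 64 = 58 ^ 64 = 3c
byte 4: (e1 ^ 27) ^ 79 = c6 ^ 79 = bf
byte 5: (9e ^ 96) ^ 3f = 08 ^ 3f = 37
byte 6: (f1 ^ 97) ^ 20 = 66 ^ 20 = 46
byte 7: (dc ^ 83) ^ 74 = 5f ^ 74 = 2b
byte 8: (b6 ^ b8) ^ 68 = 0e ^ 68 = 66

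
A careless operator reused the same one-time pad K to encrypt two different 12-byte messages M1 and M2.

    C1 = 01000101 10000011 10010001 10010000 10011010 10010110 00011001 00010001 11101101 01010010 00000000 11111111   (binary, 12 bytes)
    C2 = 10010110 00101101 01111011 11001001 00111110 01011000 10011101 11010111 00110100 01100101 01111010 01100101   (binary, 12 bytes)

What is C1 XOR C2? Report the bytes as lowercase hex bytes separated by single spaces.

d3 ae ea 59 a4 ce 84 c6 d9 37 7a 9a

C1 ⊕ C2 = (M1 ⊕ K) ⊕ (M2 ⊕ K) = M1 ⊕ M2 — the shared key cancels under XOR.
byte 0: 45 XOR 96 = d3
byte 1: 83 XOR 2d = ae
byte 2: 91 XOR 7b = ea
byte 3: 90 XOR c9 = 59
byte 4: 9a XOR 3e = a4
byte 5: 96 XOR 58 = ce
byte 6: 19 XOR 9d = 84
byte 7: 11 XOR d7 = c6
byte 8: ed XOR 34 = d9
byte 9: 52 XOR 65 = 37
byte 10: 00 XOR 7a = 7a
byte 11: ff XOR 65 = 9a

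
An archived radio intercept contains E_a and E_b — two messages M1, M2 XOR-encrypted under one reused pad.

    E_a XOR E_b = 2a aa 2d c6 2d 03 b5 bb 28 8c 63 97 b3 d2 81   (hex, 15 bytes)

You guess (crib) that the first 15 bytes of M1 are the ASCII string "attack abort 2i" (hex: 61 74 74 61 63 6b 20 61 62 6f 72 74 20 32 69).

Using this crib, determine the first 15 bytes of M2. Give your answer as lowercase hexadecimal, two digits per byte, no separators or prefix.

4bde59a74e6895da4ae311e393e0e8

Since E_a ⊕ E_b = M1 ⊕ M2, XORing with the guessed M1 bytes yields the corresponding M2 bytes: M2 = (E_a ⊕ E_b) ⊕ M1.
byte 0: 2a ^ 61 = 4b
byte 1: aa ^ 74 = de
byte 2: 2d ^ 74 = 59
byte 3: c6 ^ 61 = a7
byte 4: 2d ^ 63 = 4e
byte 5: 03 ^ 6b = 68
byte 6: b5 ^ 20 = 95
byte 7: bb ^ 61 = da
byte 8: 28 ^ 62 = 4a
byte 9: 8c ^ 6f = e3
byte 10: 63 ^ 72 = 11
byte 11: 97 ^ 74 = e3
byte 12: b3 ^ 20 = 93
byte 13: d2 ^ 32 = e0
byte 14: 81 ^ 69 = e8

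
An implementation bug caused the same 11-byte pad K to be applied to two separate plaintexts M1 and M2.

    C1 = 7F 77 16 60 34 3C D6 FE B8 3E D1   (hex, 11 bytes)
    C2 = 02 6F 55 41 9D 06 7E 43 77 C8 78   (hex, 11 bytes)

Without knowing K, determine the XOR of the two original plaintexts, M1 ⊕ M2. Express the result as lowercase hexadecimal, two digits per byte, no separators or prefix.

7d184321a93aa8bdcff6a9

C1 ⊕ C2 = (M1 ⊕ K) ⊕ (M2 ⊕ K) = M1 ⊕ M2 — the shared key cancels under XOR.
7f ^ 02 = 7d
77 ^ 6f = 18
16 ^ 55 = 43
60 ^ 41 = 21
34 ^ 9d = a9
3c ^ 06 = 3a
d6 ^ 7e = a8
fe ^ 43 = bd
b8 ^ 77 = cf
3e ^ c8 = f6
d1 ^ 78 = a9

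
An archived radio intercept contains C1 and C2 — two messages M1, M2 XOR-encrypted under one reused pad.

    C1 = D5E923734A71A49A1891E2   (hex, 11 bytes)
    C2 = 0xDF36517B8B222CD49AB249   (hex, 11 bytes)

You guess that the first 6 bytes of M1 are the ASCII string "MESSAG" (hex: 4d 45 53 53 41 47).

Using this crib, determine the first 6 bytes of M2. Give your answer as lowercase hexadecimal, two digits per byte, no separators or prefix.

First, C1 ⊕ C2 = (M1 ⊕ K) ⊕ (M2 ⊕ K) = M1 ⊕ M2, so the key drops out. Then M2 = (M1 ⊕ M2) ⊕ M1 over the first 6 bytes.
byte 0: (d5 ^ df) ^ 4d = 0a ^ 4d = 47
byte 1: (e9 ^ 36) ^ 45 = df ^ 45 = 9a
byte 2: (23 ^ 51) ^ 53 = 72 ^ 53 = 21
byte 3: (73 ^ 7b) ^ 53 = 08 ^ 53 = 5b
byte 4: (4a ^ 8b) ^ 41 = c1 ^ 41 = 80
byte 5: (71 ^ 22) ^ 47 = 53 ^ 47 = 14

479a215b8014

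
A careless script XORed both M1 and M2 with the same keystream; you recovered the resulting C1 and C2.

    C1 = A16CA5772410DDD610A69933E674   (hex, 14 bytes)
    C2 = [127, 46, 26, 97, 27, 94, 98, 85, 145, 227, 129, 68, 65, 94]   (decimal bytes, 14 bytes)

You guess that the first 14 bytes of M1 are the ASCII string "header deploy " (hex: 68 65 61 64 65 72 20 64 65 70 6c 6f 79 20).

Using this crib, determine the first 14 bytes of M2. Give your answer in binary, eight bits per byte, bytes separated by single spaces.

First, C1 ⊕ C2 = (M1 ⊕ K) ⊕ (M2 ⊕ K) = M1 ⊕ M2, so the key drops out. Then M2 = (M1 ⊕ M2) ⊕ M1 over the first 14 bytes.
byte 0: (a1 xor 7f) xor 68 = de xor 68 = b6
byte 1: (6c xor 2e) xor 65 = 42 xor 65 = 27
byte 2: (a5 xor 1a) xor 61 = bf xor 61 = de
byte 3: (77 xor 61) xor 64 = 16 xor 64 = 72
byte 4: (24 xor 1b) xor 65 = 3f xor 65 = 5a
byte 5: (10 xor 5e) xor 72 = 4e xor 72 = 3c
byte 6: (dd xor 62) xor 20 = bf xor 20 = 9f
byte 7: (d6 xor 55) xor 64 = 83 xor 64 = e7
byte 8: (10 xor 91) xor 65 = 81 xor 65 = e4
byte 9: (a6 xor e3) xor 70 = 45 xor 70 = 35
byte 10: (99 xor 81) xor 6c = 18 xor 6c = 74
byte 11: (33 xor 44) xor 6f = 77 xor 6f = 18
byte 12: (e6 xor 41) xor 79 = a7 xor 79 = de
byte 13: (74 xor 5e) xor 20 = 2a xor 20 = 0a

10110110 00100111 11011110 01110010 01011010 00111100 10011111 11100111 11100100 00110101 01110100 00011000 11011110 00001010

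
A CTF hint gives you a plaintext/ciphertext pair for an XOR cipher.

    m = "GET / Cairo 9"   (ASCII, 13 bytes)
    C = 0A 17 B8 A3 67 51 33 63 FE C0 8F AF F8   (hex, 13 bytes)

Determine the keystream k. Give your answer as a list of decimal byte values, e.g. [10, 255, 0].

[77, 82, 236, 131, 72, 113, 112, 2, 151, 178, 224, 143, 193]

Since C = m ⊕ k, XORing both sides with m gives k = m ⊕ C.
 71 ⊕  10 =  77
 69 ⊕  23 =  82
 84 ⊕ 184 = 236
 32 ⊕ 163 = 131
 47 ⊕ 103 =  72
 32 ⊕  81 = 113
 67 ⊕  51 = 112
 97 ⊕  99 =   2
105 ⊕ 254 = 151
114 ⊕ 192 = 178
111 ⊕ 143 = 224
 32 ⊕ 175 = 143
 57 ⊕ 248 = 193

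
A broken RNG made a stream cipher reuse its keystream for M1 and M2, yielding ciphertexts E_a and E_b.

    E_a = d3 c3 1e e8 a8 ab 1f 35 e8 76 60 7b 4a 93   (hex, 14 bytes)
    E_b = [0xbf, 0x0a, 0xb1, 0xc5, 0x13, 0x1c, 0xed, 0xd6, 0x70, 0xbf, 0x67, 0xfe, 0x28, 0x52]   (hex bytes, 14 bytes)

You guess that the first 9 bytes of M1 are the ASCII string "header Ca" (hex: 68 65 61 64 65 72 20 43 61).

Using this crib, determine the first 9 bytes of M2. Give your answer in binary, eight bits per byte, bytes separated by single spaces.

First, E_a ⊕ E_b = (M1 ⊕ K) ⊕ (M2 ⊕ K) = M1 ⊕ M2, so the key drops out. Then M2 = (M1 ⊕ M2) ⊕ M1 over the first 9 bytes.
byte 0: (d3 XOR bf) XOR 68 = 6c XOR 68 = 04
byte 1: (c3 XOR 0a) XOR 65 = c9 XOR 65 = ac
byte 2: (1e XOR b1) XOR 61 = af XOR 61 = ce
byte 3: (e8 XOR c5) XOR 64 = 2d XOR 64 = 49
byte 4: (a8 XOR 13) XOR 65 = bb XOR 65 = de
byte 5: (ab XOR 1c) XOR 72 = b7 XOR 72 = c5
byte 6: (1f XOR ed) XOR 20 = f2 XOR 20 = d2
byte 7: (35 XOR d6) XOR 43 = e3 XOR 43 = a0
byte 8: (e8 XOR 70) XOR 61 = 98 XOR 61 = f9

00000100 10101100 11001110 01001001 11011110 11000101 11010010 10100000 11111001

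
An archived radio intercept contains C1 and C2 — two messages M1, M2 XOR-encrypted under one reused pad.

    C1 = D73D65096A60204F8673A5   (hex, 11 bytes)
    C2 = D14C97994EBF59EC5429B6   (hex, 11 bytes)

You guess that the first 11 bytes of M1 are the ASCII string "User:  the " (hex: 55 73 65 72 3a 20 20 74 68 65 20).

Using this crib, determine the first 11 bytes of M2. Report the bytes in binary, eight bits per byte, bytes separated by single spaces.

01010011 00000010 10010111 11100010 00011110 11111111 01011001 11010111 10111010 00111111 00110011

First, C1 ⊕ C2 = (M1 ⊕ K) ⊕ (M2 ⊕ K) = M1 ⊕ M2, so the key drops out. Then M2 = (M1 ⊕ M2) ⊕ M1 over the first 11 bytes.
byte 0: (d7 xor d1) xor 55 = 06 xor 55 = 53
byte 1: (3d xor 4c) xor 73 = 71 xor 73 = 02
byte 2: (65 xor 97) xor 65 = f2 xor 65 = 97
byte 3: (09 xor 99) xor 72 = 90 xor 72 = e2
byte 4: (6a xor 4e) xor 3a = 24 xor 3a = 1e
byte 5: (60 xor bf) xor 20 = df xor 20 = ff
byte 6: (20 xor 59) xor 20 = 79 xor 20 = 59
byte 7: (4f xor ec) xor 74 = a3 xor 74 = d7
byte 8: (86 xor 54) xor 68 = d2 xor 68 = ba
byte 9: (73 xor 29) xor 65 = 5a xor 65 = 3f
byte 10: (a5 xor b6) xor 20 = 13 xor 20 = 33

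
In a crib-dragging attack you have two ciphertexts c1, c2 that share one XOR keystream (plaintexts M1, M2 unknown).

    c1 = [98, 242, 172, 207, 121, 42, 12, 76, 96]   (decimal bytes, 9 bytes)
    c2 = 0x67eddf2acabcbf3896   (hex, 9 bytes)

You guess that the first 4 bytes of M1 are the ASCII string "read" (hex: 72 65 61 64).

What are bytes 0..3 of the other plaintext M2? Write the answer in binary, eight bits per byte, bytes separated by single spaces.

First, c1 ⊕ c2 = (M1 ⊕ K) ⊕ (M2 ⊕ K) = M1 ⊕ M2, so the key drops out. Then M2 = (M1 ⊕ M2) ⊕ M1 over the first 4 bytes.
byte 0: (62 XOR 67) XOR 72 = 05 XOR 72 = 77
byte 1: (f2 XOR ed) XOR 65 = 1f XOR 65 = 7a
byte 2: (ac XOR df) XOR 61 = 73 XOR 61 = 12
byte 3: (cf XOR 2a) XOR 64 = e5 XOR 64 = 81

01110111 01111010 00010010 10000001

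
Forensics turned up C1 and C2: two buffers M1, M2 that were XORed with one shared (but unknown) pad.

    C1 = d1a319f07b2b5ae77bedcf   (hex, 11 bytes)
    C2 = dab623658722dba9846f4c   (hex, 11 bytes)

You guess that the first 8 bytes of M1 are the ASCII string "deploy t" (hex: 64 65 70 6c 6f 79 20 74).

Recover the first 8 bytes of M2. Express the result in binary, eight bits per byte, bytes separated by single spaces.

01101111 01110000 01001010 11111001 10010011 01110000 10100001 00111010

First, C1 ⊕ C2 = (M1 ⊕ K) ⊕ (M2 ⊕ K) = M1 ⊕ M2, so the key drops out. Then M2 = (M1 ⊕ M2) ⊕ M1 over the first 8 bytes.
byte 0: (d1 XOR da) XOR 64 = 0b XOR 64 = 6f
byte 1: (a3 XOR b6) XOR 65 = 15 XOR 65 = 70
byte 2: (19 XOR 23) XOR 70 = 3a XOR 70 = 4a
byte 3: (f0 XOR 65) XOR 6c = 95 XOR 6c = f9
byte 4: (7b XOR 87) XOR 6f = fc XOR 6f = 93
byte 5: (2b XOR 22) XOR 79 = 09 XOR 79 = 70
byte 6: (5a XOR db) XOR 20 = 81 XOR 20 = a1
byte 7: (e7 XOR a9) XOR 74 = 4e XOR 74 = 3a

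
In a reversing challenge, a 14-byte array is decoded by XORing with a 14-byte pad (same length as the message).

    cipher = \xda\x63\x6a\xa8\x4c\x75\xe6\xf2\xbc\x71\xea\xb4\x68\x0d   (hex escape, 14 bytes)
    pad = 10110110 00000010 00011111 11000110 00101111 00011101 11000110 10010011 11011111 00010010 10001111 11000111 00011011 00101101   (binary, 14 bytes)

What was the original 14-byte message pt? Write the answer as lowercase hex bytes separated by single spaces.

6c 61 75 6e 63 68 20 61 63 63 65 73 73 20

byte 0: 218 ^ 182 = 108
byte 1:  99 ^   2 =  97
byte 2: 106 ^  31 = 117
byte 3: 168 ^ 198 = 110
byte 4:  76 ^  47 =  99
byte 5: 117 ^  29 = 104
byte 6: 230 ^ 198 =  32
byte 7: 242 ^ 147 =  97
byte 8: 188 ^ 223 =  99
byte 9: 113 ^  18 =  99
byte 10: 234 ^ 143 = 101
byte 11: 180 ^ 199 = 115
byte 12: 104 ^  27 = 115
byte 13:  13 ^  45 =  32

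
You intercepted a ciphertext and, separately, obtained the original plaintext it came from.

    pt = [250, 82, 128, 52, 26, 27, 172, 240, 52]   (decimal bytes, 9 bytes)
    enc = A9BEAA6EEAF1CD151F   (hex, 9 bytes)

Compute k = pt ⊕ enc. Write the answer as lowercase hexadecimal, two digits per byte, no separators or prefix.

53ec2a5af0ea61e52b

Since enc = pt ⊕ k, XORing both sides with pt gives k = pt ⊕ enc.
250 ^ 169 =  83
 82 ^ 190 = 236
128 ^ 170 =  42
 52 ^ 110 =  90
 26 ^ 234 = 240
 27 ^ 241 = 234
172 ^ 205 =  97
240 ^  21 = 229
 52 ^  31 =  43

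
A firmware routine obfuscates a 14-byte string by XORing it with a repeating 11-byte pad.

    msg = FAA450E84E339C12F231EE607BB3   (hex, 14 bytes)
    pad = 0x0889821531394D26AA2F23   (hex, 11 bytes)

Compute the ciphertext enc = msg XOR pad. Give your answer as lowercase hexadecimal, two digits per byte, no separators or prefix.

The 11-byte key repeats, so the effective keystream is 08 89 82 15 31 39 4d 26 aa 2f 23 08 89 82.
byte 0: fa xor 08 = f2
byte 1: a4 xor 89 = 2d
byte 2: 50 xor 82 = d2
byte 3: e8 xor 15 = fd
byte 4: 4e xor 31 = 7f
byte 5: 33 xor 39 = 0a
byte 6: 9c xor 4d = d1
byte 7: 12 xor 26 = 34
byte 8: f2 xor aa = 58
byte 9: 31 xor 2f = 1e
byte 10: ee xor 23 = cd
byte 11: 60 xor 08 = 68
byte 12: 7b xor 89 = f2
byte 13: b3 xor 82 = 31

f22dd2fd7f0ad134581ecd68f231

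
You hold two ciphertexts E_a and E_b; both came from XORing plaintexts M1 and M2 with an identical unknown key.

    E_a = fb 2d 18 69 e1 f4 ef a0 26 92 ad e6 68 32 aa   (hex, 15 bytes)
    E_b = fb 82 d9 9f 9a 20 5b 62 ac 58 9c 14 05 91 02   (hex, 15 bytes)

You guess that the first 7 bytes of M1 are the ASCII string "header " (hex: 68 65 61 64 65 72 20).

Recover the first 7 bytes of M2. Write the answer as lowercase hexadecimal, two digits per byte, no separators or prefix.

First, E_a ⊕ E_b = (M1 ⊕ K) ⊕ (M2 ⊕ K) = M1 ⊕ M2, so the key drops out. Then M2 = (M1 ⊕ M2) ⊕ M1 over the first 7 bytes.
byte 0: (fb xor fb) xor 68 = 00 xor 68 = 68
byte 1: (2d xor 82) xor 65 = af xor 65 = ca
byte 2: (18 xor d9) xor 61 = c1 xor 61 = a0
byte 3: (69 xor 9f) xor 64 = f6 xor 64 = 92
byte 4: (e1 xor 9a) xor 65 = 7b xor 65 = 1e
byte 5: (f4 xor 20) xor 72 = d4 xor 72 = a6
byte 6: (ef xor 5b) xor 20 = b4 xor 20 = 94

68caa0921ea694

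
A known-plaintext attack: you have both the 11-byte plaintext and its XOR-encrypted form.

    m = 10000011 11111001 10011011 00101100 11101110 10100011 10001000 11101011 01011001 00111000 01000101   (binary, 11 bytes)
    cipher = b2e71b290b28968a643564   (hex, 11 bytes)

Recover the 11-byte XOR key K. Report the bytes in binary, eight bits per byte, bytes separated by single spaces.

Since cipher = m ⊕ K, XORing both sides with m gives K = m ⊕ cipher.
83 xor b2 = 31
f9 xor e7 = 1e
9b xor 1b = 80
2c xor 29 = 05
ee xor 0b = e5
a3 xor 28 = 8b
88 xor 96 = 1e
eb xor 8a = 61
59 xor 64 = 3d
38 xor 35 = 0d
45 xor 64 = 21

00110001 00011110 10000000 00000101 11100101 10001011 00011110 01100001 00111101 00001101 00100001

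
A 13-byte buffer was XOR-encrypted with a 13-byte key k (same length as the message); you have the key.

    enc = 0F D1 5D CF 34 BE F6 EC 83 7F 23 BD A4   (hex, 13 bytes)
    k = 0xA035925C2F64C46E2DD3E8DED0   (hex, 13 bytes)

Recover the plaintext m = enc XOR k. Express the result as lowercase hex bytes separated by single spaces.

af e4 cf 93 1b da 32 82 ae ac cb 63 74

XOR is its own inverse, so applying the key byte-wise gives the result directly.
byte 0: 0f XOR a0 = af
byte 1: d1 XOR 35 = e4
byte 2: 5d XOR 92 = cf
byte 3: cf XOR 5c = 93
byte 4: 34 XOR 2f = 1b
byte 5: be XOR 64 = da
byte 6: f6 XOR c4 = 32
byte 7: ec XOR 6e = 82
byte 8: 83 XOR 2d = ae
byte 9: 7f XOR d3 = ac
byte 10: 23 XOR e8 = cb
byte 11: bd XOR de = 63
byte 12: a4 XOR d0 = 74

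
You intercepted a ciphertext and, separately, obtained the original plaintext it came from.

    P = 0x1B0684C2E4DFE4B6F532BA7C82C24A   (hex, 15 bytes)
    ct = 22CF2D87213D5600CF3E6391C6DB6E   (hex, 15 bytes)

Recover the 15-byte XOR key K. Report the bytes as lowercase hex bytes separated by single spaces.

39 c9 a9 45 c5 e2 b2 b6 3a 0c d9 ed 44 19 24

Since ct = P ⊕ K, XORing both sides with P gives K = P ⊕ ct.
byte 0: 1b ^ 22 = 39
byte 1: 06 ^ cf = c9
byte 2: 84 ^ 2d = a9
byte 3: c2 ^ 87 = 45
byte 4: e4 ^ 21 = c5
byte 5: df ^ 3d = e2
byte 6: e4 ^ 56 = b2
byte 7: b6 ^ 00 = b6
byte 8: f5 ^ cf = 3a
byte 9: 32 ^ 3e = 0c
byte 10: ba ^ 63 = d9
byte 11: 7c ^ 91 = ed
byte 12: 82 ^ c6 = 44
byte 13: c2 ^ db = 19
byte 14: 4a ^ 6e = 24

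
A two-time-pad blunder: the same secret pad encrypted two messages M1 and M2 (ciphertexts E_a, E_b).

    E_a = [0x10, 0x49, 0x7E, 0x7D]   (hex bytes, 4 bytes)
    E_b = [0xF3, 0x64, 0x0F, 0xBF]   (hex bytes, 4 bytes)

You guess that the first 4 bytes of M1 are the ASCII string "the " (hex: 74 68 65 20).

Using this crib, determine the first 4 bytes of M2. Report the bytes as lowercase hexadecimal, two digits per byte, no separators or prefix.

974514e2

First, E_a ⊕ E_b = (M1 ⊕ K) ⊕ (M2 ⊕ K) = M1 ⊕ M2, so the key drops out. Then M2 = (M1 ⊕ M2) ⊕ M1 over the first 4 bytes.
byte 0: (10 xor f3) xor 74 = e3 xor 74 = 97
byte 1: (49 xor 64) xor 68 = 2d xor 68 = 45
byte 2: (7e xor 0f) xor 65 = 71 xor 65 = 14
byte 3: (7d xor bf) xor 20 = c2 xor 20 = e2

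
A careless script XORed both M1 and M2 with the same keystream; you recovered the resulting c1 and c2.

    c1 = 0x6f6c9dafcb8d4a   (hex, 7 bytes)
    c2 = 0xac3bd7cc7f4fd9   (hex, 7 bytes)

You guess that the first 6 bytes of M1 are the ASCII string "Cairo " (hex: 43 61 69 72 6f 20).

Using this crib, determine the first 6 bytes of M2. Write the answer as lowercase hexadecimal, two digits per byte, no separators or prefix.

First, c1 ⊕ c2 = (M1 ⊕ K) ⊕ (M2 ⊕ K) = M1 ⊕ M2, so the key drops out. Then M2 = (M1 ⊕ M2) ⊕ M1 over the first 6 bytes.
byte 0: (6f xor ac) xor 43 = c3 xor 43 = 80
byte 1: (6c xor 3b) xor 61 = 57 xor 61 = 36
byte 2: (9d xor d7) xor 69 = 4a xor 69 = 23
byte 3: (af xor cc) xor 72 = 63 xor 72 = 11
byte 4: (cb xor 7f) xor 6f = b4 xor 6f = db
byte 5: (8d xor 4f) xor 20 = c2 xor 20 = e2

80362311dbe2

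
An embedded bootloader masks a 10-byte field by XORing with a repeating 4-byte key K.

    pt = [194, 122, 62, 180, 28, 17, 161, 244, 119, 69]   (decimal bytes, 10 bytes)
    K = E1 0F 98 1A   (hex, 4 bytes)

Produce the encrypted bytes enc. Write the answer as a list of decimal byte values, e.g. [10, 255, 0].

[35, 117, 166, 174, 253, 30, 57, 238, 150, 74]

The 4-byte key repeats, so the effective keystream is e1 0f 98 1a e1 0f 98 1a e1 0f.
byte 0: c2 XOR e1 = 23
byte 1: 7a XOR 0f = 75
byte 2: 3e XOR 98 = a6
byte 3: b4 XOR 1a = ae
byte 4: 1c XOR e1 = fd
byte 5: 11 XOR 0f = 1e
byte 6: a1 XOR 98 = 39
byte 7: f4 XOR 1a = ee
byte 8: 77 XOR e1 = 96
byte 9: 45 XOR 0f = 4a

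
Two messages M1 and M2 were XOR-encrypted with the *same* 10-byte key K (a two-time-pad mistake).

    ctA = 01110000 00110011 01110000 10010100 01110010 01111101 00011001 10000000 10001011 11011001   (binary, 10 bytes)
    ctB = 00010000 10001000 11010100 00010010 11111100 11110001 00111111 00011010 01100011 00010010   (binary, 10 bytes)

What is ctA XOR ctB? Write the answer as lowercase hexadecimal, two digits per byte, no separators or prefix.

60bba4868e8c269ae8cb

ctA ⊕ ctB = (M1 ⊕ K) ⊕ (M2 ⊕ K) = M1 ⊕ M2 — the shared key cancels under XOR.
01110000 ⊕ 00010000 = 01100000
00110011 ⊕ 10001000 = 10111011
01110000 ⊕ 11010100 = 10100100
10010100 ⊕ 00010010 = 10000110
01110010 ⊕ 11111100 = 10001110
01111101 ⊕ 11110001 = 10001100
00011001 ⊕ 00111111 = 00100110
10000000 ⊕ 00011010 = 10011010
10001011 ⊕ 01100011 = 11101000
11011001 ⊕ 00010010 = 11001011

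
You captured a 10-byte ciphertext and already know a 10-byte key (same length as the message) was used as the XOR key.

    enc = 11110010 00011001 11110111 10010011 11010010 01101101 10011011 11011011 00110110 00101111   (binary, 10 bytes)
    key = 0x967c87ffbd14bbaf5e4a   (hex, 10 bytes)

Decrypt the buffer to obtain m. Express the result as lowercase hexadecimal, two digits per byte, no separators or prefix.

XOR is its own inverse, so applying the key byte-wise gives the result directly.
f2 XOR 96 = 64
19 XOR 7c = 65
f7 XOR 87 = 70
93 XOR ff = 6c
d2 XOR bd = 6f
6d XOR 14 = 79
9b XOR bb = 20
db XOR af = 74
36 XOR 5e = 68
2f XOR 4a = 65

6465706c6f7920746865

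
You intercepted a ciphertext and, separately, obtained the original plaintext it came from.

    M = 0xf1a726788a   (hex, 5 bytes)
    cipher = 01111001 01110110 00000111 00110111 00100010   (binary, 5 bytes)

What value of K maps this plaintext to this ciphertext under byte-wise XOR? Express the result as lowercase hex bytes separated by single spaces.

Since cipher = M ⊕ K, XORing both sides with M gives K = M ⊕ cipher.
byte 0: 241 xor 121 = 136
byte 1: 167 xor 118 = 209
byte 2:  38 xor   7 =  33
byte 3: 120 xor  55 =  79
byte 4: 138 xor  34 = 168

88 d1 21 4f a8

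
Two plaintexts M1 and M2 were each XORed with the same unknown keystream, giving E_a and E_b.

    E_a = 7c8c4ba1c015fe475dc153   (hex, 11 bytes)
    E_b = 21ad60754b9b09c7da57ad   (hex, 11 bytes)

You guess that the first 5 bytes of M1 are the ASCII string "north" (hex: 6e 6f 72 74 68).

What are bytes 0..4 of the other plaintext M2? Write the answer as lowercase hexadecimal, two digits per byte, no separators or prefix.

334e59a0e3

First, E_a ⊕ E_b = (M1 ⊕ K) ⊕ (M2 ⊕ K) = M1 ⊕ M2, so the key drops out. Then M2 = (M1 ⊕ M2) ⊕ M1 over the first 5 bytes.
byte 0: (7c ^ 21) ^ 6e = 5d ^ 6e = 33
byte 1: (8c ^ ad) ^ 6f = 21 ^ 6f = 4e
byte 2: (4b ^ 60) ^ 72 = 2b ^ 72 = 59
byte 3: (a1 ^ 75) ^ 74 = d4 ^ 74 = a0
byte 4: (c0 ^ 4b) ^ 68 = 8b ^ 68 = e3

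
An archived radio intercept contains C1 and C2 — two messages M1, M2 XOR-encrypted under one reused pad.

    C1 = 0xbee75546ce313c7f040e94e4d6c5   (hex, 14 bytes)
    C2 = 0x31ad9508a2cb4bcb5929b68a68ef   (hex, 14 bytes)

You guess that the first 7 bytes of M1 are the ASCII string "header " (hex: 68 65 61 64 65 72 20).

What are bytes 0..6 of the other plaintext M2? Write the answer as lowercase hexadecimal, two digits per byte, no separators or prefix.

First, C1 ⊕ C2 = (M1 ⊕ K) ⊕ (M2 ⊕ K) = M1 ⊕ M2, so the key drops out. Then M2 = (M1 ⊕ M2) ⊕ M1 over the first 7 bytes.
byte 0: (be XOR 31) XOR 68 = 8f XOR 68 = e7
byte 1: (e7 XOR ad) XOR 65 = 4a XOR 65 = 2f
byte 2: (55 XOR 95) XOR 61 = c0 XOR 61 = a1
byte 3: (46 XOR 08) XOR 64 = 4e XOR 64 = 2a
byte 4: (ce XOR a2) XOR 65 = 6c XOR 65 = 09
byte 5: (31 XOR cb) XOR 72 = fa XOR 72 = 88
byte 6: (3c XOR 4b) XOR 20 = 77 XOR 20 = 57

e72fa12a098857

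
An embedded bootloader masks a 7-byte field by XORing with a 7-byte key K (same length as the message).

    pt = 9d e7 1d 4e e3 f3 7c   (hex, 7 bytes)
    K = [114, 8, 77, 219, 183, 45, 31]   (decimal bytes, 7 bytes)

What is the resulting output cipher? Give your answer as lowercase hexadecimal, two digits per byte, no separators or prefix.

9d XOR 72 = ef
e7 XOR 08 = ef
1d XOR 4d = 50
4e XOR db = 95
e3 XOR b7 = 54
f3 XOR 2d = de
7c XOR 1f = 63

efef509554de63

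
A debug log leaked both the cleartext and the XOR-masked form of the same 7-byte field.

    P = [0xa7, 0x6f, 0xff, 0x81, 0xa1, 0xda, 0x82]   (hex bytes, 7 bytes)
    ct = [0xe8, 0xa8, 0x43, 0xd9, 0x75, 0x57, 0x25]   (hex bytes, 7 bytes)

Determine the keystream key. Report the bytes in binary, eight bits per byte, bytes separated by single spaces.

01001111 11000111 10111100 01011000 11010100 10001101 10100111

Since ct = P ⊕ key, XORing both sides with P gives key = P ⊕ ct.
10100111 ⊕ 11101000 = 01001111
01101111 ⊕ 10101000 = 11000111
11111111 ⊕ 01000011 = 10111100
10000001 ⊕ 11011001 = 01011000
10100001 ⊕ 01110101 = 11010100
11011010 ⊕ 01010111 = 10001101
10000010 ⊕ 00100101 = 10100111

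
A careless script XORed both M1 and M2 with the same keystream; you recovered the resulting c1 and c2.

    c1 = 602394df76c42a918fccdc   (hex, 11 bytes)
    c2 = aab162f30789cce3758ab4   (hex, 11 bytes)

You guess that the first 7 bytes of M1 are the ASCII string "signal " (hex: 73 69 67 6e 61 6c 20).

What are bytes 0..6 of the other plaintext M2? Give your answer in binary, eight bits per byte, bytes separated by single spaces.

10111001 11111011 10010001 01000010 00010000 00100001 11000110

First, c1 ⊕ c2 = (M1 ⊕ K) ⊕ (M2 ⊕ K) = M1 ⊕ M2, so the key drops out. Then M2 = (M1 ⊕ M2) ⊕ M1 over the first 7 bytes.
byte 0: (60 ⊕ aa) ⊕ 73 = ca ⊕ 73 = b9
byte 1: (23 ⊕ b1) ⊕ 69 = 92 ⊕ 69 = fb
byte 2: (94 ⊕ 62) ⊕ 67 = f6 ⊕ 67 = 91
byte 3: (df ⊕ f3) ⊕ 6e = 2c ⊕ 6e = 42
byte 4: (76 ⊕ 07) ⊕ 61 = 71 ⊕ 61 = 10
byte 5: (c4 ⊕ 89) ⊕ 6c = 4d ⊕ 6c = 21
byte 6: (2a ⊕ cc) ⊕ 20 = e6 ⊕ 20 = c6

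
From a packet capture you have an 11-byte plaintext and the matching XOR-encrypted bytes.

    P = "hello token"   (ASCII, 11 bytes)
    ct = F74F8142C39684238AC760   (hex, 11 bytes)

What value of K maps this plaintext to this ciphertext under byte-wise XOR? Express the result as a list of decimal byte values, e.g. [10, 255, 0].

[159, 42, 237, 46, 172, 182, 240, 76, 225, 162, 14]

Since ct = P ⊕ K, XORing both sides with P gives K = P ⊕ ct.
byte 0: 68 ^ f7 = 9f
byte 1: 65 ^ 4f = 2a
byte 2: 6c ^ 81 = ed
byte 3: 6c ^ 42 = 2e
byte 4: 6f ^ c3 = ac
byte 5: 20 ^ 96 = b6
byte 6: 74 ^ 84 = f0
byte 7: 6f ^ 23 = 4c
byte 8: 6b ^ 8a = e1
byte 9: 65 ^ c7 = a2
byte 10: 6e ^ 60 = 0e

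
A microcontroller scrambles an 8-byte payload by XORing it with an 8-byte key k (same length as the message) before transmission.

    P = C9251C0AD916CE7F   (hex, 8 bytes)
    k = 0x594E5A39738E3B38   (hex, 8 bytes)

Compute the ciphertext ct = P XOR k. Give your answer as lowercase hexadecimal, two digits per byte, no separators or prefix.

byte 0: c9 ^ 59 = 90
byte 1: 25 ^ 4e = 6b
byte 2: 1c ^ 5a = 46
byte 3: 0a ^ 39 = 33
byte 4: d9 ^ 73 = aa
byte 5: 16 ^ 8e = 98
byte 6: ce ^ 3b = f5
byte 7: 7f ^ 38 = 47

906b4633aa98f547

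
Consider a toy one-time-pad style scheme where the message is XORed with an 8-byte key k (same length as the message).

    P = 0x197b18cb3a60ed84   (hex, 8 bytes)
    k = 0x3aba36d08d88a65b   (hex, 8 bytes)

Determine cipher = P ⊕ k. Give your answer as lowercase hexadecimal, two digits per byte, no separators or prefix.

23c12e1bb7e84bdf

byte 0: 19 ⊕ 3a = 23
byte 1: 7b ⊕ ba = c1
byte 2: 18 ⊕ 36 = 2e
byte 3: cb ⊕ d0 = 1b
byte 4: 3a ⊕ 8d = b7
byte 5: 60 ⊕ 88 = e8
byte 6: ed ⊕ a6 = 4b
byte 7: 84 ⊕ 5b = df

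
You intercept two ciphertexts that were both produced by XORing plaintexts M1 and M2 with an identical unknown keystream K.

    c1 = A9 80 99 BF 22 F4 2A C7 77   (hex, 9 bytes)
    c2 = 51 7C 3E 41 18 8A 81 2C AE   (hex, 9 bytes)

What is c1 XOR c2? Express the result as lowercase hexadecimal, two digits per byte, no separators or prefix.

c1 ⊕ c2 = (M1 ⊕ K) ⊕ (M2 ⊕ K) = M1 ⊕ M2 — the shared key cancels under XOR.
byte 0: 10101001 xor 01010001 = 11111000
byte 1: 10000000 xor 01111100 = 11111100
byte 2: 10011001 xor 00111110 = 10100111
byte 3: 10111111 xor 01000001 = 11111110
byte 4: 00100010 xor 00011000 = 00111010
byte 5: 11110100 xor 10001010 = 01111110
byte 6: 00101010 xor 10000001 = 10101011
byte 7: 11000111 xor 00101100 = 11101011
byte 8: 01110111 xor 10101110 = 11011001

f8fca7fe3a7eabebd9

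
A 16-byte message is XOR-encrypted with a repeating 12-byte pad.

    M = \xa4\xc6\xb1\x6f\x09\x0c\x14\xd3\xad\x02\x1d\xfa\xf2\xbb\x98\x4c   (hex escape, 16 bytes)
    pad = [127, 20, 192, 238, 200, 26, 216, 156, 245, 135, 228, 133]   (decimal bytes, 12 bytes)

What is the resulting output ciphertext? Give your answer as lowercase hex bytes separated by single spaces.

db d2 71 81 c1 16 cc 4f 58 85 f9 7f 8d af 58 a2

The 12-byte key repeats, so the effective keystream is 7f 14 c0 ee c8 1a d8 9c f5 87 e4 85 7f 14 c0 ee.
byte 0: a4 ⊕ 7f = db
byte 1: c6 ⊕ 14 = d2
byte 2: b1 ⊕ c0 = 71
byte 3: 6f ⊕ ee = 81
byte 4: 09 ⊕ c8 = c1
byte 5: 0c ⊕ 1a = 16
byte 6: 14 ⊕ d8 = cc
byte 7: d3 ⊕ 9c = 4f
byte 8: ad ⊕ f5 = 58
byte 9: 02 ⊕ 87 = 85
byte 10: 1d ⊕ e4 = f9
byte 11: fa ⊕ 85 = 7f
byte 12: f2 ⊕ 7f = 8d
byte 13: bb ⊕ 14 = af
byte 14: 98 ⊕ c0 = 58
byte 15: 4c ⊕ ee = a2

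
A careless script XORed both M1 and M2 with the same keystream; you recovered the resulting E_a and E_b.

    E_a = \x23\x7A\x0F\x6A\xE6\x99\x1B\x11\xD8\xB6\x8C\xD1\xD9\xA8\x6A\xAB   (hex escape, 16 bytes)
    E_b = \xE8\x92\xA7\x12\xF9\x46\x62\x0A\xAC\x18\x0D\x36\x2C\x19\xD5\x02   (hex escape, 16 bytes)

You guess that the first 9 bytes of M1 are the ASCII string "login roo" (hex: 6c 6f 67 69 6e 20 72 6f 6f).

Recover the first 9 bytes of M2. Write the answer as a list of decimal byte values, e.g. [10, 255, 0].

[167, 135, 207, 17, 113, 255, 11, 116, 27]

First, E_a ⊕ E_b = (M1 ⊕ K) ⊕ (M2 ⊕ K) = M1 ⊕ M2, so the key drops out. Then M2 = (M1 ⊕ M2) ⊕ M1 over the first 9 bytes.
byte 0: (23 ^ e8) ^ 6c = cb ^ 6c = a7
byte 1: (7a ^ 92) ^ 6f = e8 ^ 6f = 87
byte 2: (0f ^ a7) ^ 67 = a8 ^ 67 = cf
byte 3: (6a ^ 12) ^ 69 = 78 ^ 69 = 11
byte 4: (e6 ^ f9) ^ 6e = 1f ^ 6e = 71
byte 5: (99 ^ 46) ^ 20 = df ^ 20 = ff
byte 6: (1b ^ 62) ^ 72 = 79 ^ 72 = 0b
byte 7: (11 ^ 0a) ^ 6f = 1b ^ 6f = 74
byte 8: (d8 ^ ac) ^ 6f = 74 ^ 6f = 1b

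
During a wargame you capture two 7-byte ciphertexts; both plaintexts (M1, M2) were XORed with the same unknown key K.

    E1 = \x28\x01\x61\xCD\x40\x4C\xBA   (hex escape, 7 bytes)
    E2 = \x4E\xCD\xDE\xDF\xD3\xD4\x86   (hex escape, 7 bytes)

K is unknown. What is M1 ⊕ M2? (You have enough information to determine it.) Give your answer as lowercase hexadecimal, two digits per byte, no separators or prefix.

E1 ⊕ E2 = (M1 ⊕ K) ⊕ (M2 ⊕ K) = M1 ⊕ M2 — the shared key cancels under XOR.
byte 0: 28 ⊕ 4e = 66
byte 1: 01 ⊕ cd = cc
byte 2: 61 ⊕ de = bf
byte 3: cd ⊕ df = 12
byte 4: 40 ⊕ d3 = 93
byte 5: 4c ⊕ d4 = 98
byte 6: ba ⊕ 86 = 3c

66ccbf1293983c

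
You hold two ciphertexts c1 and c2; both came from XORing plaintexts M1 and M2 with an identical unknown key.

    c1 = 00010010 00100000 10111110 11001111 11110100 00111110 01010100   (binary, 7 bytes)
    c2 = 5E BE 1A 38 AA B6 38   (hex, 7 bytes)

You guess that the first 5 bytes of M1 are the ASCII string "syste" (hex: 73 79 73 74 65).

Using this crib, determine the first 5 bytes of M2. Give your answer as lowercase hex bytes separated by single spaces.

First, c1 ⊕ c2 = (M1 ⊕ K) ⊕ (M2 ⊕ K) = M1 ⊕ M2, so the key drops out. Then M2 = (M1 ⊕ M2) ⊕ M1 over the first 5 bytes.
byte 0: (12 ^ 5e) ^ 73 = 4c ^ 73 = 3f
byte 1: (20 ^ be) ^ 79 = 9e ^ 79 = e7
byte 2: (be ^ 1a) ^ 73 = a4 ^ 73 = d7
byte 3: (cf ^ 38) ^ 74 = f7 ^ 74 = 83
byte 4: (f4 ^ aa) ^ 65 = 5e ^ 65 = 3b

3f e7 d7 83 3b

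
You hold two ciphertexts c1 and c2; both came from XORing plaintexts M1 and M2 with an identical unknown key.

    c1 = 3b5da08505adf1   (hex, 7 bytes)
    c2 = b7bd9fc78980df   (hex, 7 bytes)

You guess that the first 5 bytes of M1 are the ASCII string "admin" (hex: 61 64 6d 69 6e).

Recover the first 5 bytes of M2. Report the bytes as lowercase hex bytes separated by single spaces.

First, c1 ⊕ c2 = (M1 ⊕ K) ⊕ (M2 ⊕ K) = M1 ⊕ M2, so the key drops out. Then M2 = (M1 ⊕ M2) ⊕ M1 over the first 5 bytes.
byte 0: (3b xor b7) xor 61 = 8c xor 61 = ed
byte 1: (5d xor bd) xor 64 = e0 xor 64 = 84
byte 2: (a0 xor 9f) xor 6d = 3f xor 6d = 52
byte 3: (85 xor c7) xor 69 = 42 xor 69 = 2b
byte 4: (05 xor 89) xor 6e = 8c xor 6e = e2

ed 84 52 2b e2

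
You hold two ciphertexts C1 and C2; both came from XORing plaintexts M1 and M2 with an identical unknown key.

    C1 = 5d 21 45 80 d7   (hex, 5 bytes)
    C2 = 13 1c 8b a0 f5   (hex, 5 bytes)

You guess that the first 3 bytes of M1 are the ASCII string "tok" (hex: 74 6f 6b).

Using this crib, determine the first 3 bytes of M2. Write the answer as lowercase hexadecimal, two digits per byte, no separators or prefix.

3a52a5

First, C1 ⊕ C2 = (M1 ⊕ K) ⊕ (M2 ⊕ K) = M1 ⊕ M2, so the key drops out. Then M2 = (M1 ⊕ M2) ⊕ M1 over the first 3 bytes.
byte 0: (5d ⊕ 13) ⊕ 74 = 4e ⊕ 74 = 3a
byte 1: (21 ⊕ 1c) ⊕ 6f = 3d ⊕ 6f = 52
byte 2: (45 ⊕ 8b) ⊕ 6b = ce ⊕ 6b = a5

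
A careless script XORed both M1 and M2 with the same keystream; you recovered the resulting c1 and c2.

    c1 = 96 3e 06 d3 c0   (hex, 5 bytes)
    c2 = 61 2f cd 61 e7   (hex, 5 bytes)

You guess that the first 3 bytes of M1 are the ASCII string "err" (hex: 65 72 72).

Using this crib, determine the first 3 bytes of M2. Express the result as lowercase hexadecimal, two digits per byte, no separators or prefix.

First, c1 ⊕ c2 = (M1 ⊕ K) ⊕ (M2 ⊕ K) = M1 ⊕ M2, so the key drops out. Then M2 = (M1 ⊕ M2) ⊕ M1 over the first 3 bytes.
byte 0: (96 ⊕ 61) ⊕ 65 = f7 ⊕ 65 = 92
byte 1: (3e ⊕ 2f) ⊕ 72 = 11 ⊕ 72 = 63
byte 2: (06 ⊕ cd) ⊕ 72 = cb ⊕ 72 = b9

9263b9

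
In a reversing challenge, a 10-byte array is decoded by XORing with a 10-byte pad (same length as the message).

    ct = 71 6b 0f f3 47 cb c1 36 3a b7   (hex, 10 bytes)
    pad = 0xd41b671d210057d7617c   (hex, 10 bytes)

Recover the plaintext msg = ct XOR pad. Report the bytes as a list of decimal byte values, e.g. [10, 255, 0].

XOR is its own inverse, so applying the key byte-wise gives the result directly.
71 xor d4 = a5
6b xor 1b = 70
0f xor 67 = 68
f3 xor 1d = ee
47 xor 21 = 66
cb xor 00 = cb
c1 xor 57 = 96
36 xor d7 = e1
3a xor 61 = 5b
b7 xor 7c = cb

[165, 112, 104, 238, 102, 203, 150, 225, 91, 203]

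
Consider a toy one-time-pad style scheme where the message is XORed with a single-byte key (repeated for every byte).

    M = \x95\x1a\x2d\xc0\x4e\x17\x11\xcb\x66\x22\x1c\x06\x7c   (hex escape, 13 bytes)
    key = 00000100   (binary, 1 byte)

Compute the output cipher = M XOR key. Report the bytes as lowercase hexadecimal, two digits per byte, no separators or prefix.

The 1-byte key repeats, so the effective keystream is 04 04 04 04 04 04 04 04 04 04 04 04 04.
byte 0: 95 ^ 04 = 91
byte 1: 1a ^ 04 = 1e
byte 2: 2d ^ 04 = 29
byte 3: c0 ^ 04 = c4
byte 4: 4e ^ 04 = 4a
byte 5: 17 ^ 04 = 13
byte 6: 11 ^ 04 = 15
byte 7: cb ^ 04 = cf
byte 8: 66 ^ 04 = 62
byte 9: 22 ^ 04 = 26
byte 10: 1c ^ 04 = 18
byte 11: 06 ^ 04 = 02
byte 12: 7c ^ 04 = 78

911e29c44a1315cf6226180278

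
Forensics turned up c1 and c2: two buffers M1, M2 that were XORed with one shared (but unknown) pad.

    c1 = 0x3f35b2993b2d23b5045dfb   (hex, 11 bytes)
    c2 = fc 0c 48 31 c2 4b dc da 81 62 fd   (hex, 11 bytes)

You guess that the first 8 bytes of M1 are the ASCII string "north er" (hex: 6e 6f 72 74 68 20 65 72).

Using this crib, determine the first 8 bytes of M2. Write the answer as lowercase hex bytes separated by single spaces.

ad 56 88 dc 91 46 9a 1d

First, c1 ⊕ c2 = (M1 ⊕ K) ⊕ (M2 ⊕ K) = M1 ⊕ M2, so the key drops out. Then M2 = (M1 ⊕ M2) ⊕ M1 over the first 8 bytes.
byte 0: (3f xor fc) xor 6e = c3 xor 6e = ad
byte 1: (35 xor 0c) xor 6f = 39 xor 6f = 56
byte 2: (b2 xor 48) xor 72 = fa xor 72 = 88
byte 3: (99 xor 31) xor 74 = a8 xor 74 = dc
byte 4: (3b xor c2) xor 68 = f9 xor 68 = 91
byte 5: (2d xor 4b) xor 20 = 66 xor 20 = 46
byte 6: (23 xor dc) xor 65 = ff xor 65 = 9a
byte 7: (b5 xor da) xor 72 = 6f xor 72 = 1d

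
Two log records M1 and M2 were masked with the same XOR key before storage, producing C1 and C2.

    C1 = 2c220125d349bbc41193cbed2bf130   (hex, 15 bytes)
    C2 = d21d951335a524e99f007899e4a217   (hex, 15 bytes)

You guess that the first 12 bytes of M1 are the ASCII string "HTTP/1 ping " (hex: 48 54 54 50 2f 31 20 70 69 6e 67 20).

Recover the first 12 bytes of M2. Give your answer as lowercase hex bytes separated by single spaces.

First, C1 ⊕ C2 = (M1 ⊕ K) ⊕ (M2 ⊕ K) = M1 ⊕ M2, so the key drops out. Then M2 = (M1 ⊕ M2) ⊕ M1 over the first 12 bytes.
byte 0: (2c ^ d2) ^ 48 = fe ^ 48 = b6
byte 1: (22 ^ 1d) ^ 54 = 3f ^ 54 = 6b
byte 2: (01 ^ 95) ^ 54 = 94 ^ 54 = c0
byte 3: (25 ^ 13) ^ 50 = 36 ^ 50 = 66
byte 4: (d3 ^ 35) ^ 2f = e6 ^ 2f = c9
byte 5: (49 ^ a5) ^ 31 = ec ^ 31 = dd
byte 6: (bb ^ 24) ^ 20 = 9f ^ 20 = bf
byte 7: (c4 ^ e9) ^ 70 = 2d ^ 70 = 5d
byte 8: (11 ^ 9f) ^ 69 = 8e ^ 69 = e7
byte 9: (93 ^ 00) ^ 6e = 93 ^ 6e = fd
byte 10: (cb ^ 78) ^ 67 = b3 ^ 67 = d4
byte 11: (ed ^ 99) ^ 20 = 74 ^ 20 = 54

b6 6b c0 66 c9 dd bf 5d e7 fd d4 54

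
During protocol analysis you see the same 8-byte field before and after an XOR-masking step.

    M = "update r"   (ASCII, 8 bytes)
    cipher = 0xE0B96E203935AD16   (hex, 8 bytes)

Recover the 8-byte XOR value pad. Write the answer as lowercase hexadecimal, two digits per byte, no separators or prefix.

95c90a414d508d64

Since cipher = M ⊕ pad, XORing both sides with M gives pad = M ⊕ cipher.
byte 0: 01110101 XOR 11100000 = 10010101
byte 1: 01110000 XOR 10111001 = 11001001
byte 2: 01100100 XOR 01101110 = 00001010
byte 3: 01100001 XOR 00100000 = 01000001
byte 4: 01110100 XOR 00111001 = 01001101
byte 5: 01100101 XOR 00110101 = 01010000
byte 6: 00100000 XOR 10101101 = 10001101
byte 7: 01110010 XOR 00010110 = 01100100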